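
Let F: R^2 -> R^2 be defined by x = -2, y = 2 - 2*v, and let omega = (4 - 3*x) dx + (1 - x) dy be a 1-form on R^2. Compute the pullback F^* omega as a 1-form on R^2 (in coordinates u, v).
F^* omega = (-6) dv

Using F^*(f dg) = (f ∘ F) d(g ∘ F), substitute each coordinate x_i by F_i(u, v) in f_i, and replace dx_i by d F_i = (∂F_i/∂u) du + (∂F_i/∂v) dv.
  For the x component: f_1(F) = 10; d F_1 = (0) du + (0) dv
  For the y component: f_2(F) = 3; d F_2 = (0) du + (-2) dv
Combining and collecting du, dv coefficients:
  coeff of du: 0
  coeff of dv: -6
F^* omega = (-6) dv.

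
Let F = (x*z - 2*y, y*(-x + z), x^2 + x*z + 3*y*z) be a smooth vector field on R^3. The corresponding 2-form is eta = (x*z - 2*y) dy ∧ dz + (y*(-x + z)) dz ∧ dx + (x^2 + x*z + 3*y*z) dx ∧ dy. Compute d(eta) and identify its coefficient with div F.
d(eta) = (3*y + 2*z) dx ∧ dy ∧ dz; div F = 3*y + 2*z

For a 2-form in R^3 of the form above, applying d gives a 3-form with coefficient ∂P/∂x + ∂Q/∂y + ∂R/∂z:
  ∂P/∂x = z
  ∂Q/∂y = -x + z
  ∂R/∂z = x + 3*y
Sum = 3*y + 2*z, which is exactly div F.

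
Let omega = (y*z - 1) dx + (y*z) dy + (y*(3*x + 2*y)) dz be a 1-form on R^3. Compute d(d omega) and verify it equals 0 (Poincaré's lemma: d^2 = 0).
d(d omega) = 0

Step 1: d omega = sum_{i<j} (∂f_j/∂x_i - ∂f_i/∂x_j) dx_i ∧ dx_j:
  coeff of dx ∧ dy: -z
  coeff of dx ∧ dz: 2*y
  coeff of dy ∧ dz: 3*x + 3*y
Step 2: Apply d again to each 2-form coefficient. The only possible 3-form in R^3 is dx ∧ dy ∧ dz, with coefficient
  ∂(coeff of dy∧dz)/∂x - ∂(coeff of dx∧dz)/∂y + ∂(coeff of dx∧dy)/∂z
  = ∂/∂x (3*x + 3*y) - ∂/∂y (2*y) + ∂/∂z (-z).
Each of these terms simplifies to sums of mixed partials that cancel in pairs. The result is 0 (by equality of mixed partials for smooth functions — Schwarz / Clairaut).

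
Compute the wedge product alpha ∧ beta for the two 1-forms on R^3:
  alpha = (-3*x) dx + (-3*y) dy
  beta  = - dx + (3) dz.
alpha ∧ beta = (-9*x) dx ∧ dz + (-3*y) dx ∧ dy + (-9*y) dy ∧ dz

Distribute the wedge, using dx_i ∧ dx_j = -dx_j ∧ dx_i and dx_i ∧ dx_i = 0. For each pair (i, j) with i < j, the coefficient of dx_i ∧ dx_j in alpha ∧ beta is (alpha_i * beta_j - alpha_j * beta_i). Collecting: alpha ∧ beta = (-9*x) dx ∧ dz + (-3*y) dx ∧ dy + (-9*y) dy ∧ dz.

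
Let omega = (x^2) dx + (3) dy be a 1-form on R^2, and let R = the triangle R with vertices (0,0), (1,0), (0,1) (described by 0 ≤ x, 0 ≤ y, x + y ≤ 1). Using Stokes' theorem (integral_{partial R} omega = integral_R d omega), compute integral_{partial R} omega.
integral_(partial R) omega = 0

Stokes: integral_partial_R omega = integral_R d omega with d omega = (∂Q/∂x - ∂P/∂y) dx ∧ dy.
  ∂Q/∂x = 0
  ∂P/∂y = 0
  integrand = ∂Q/∂x - ∂P/∂y = 0.
Integrating over R: integral_0^1 integral_0^{1-x} (0) dy dx = 0.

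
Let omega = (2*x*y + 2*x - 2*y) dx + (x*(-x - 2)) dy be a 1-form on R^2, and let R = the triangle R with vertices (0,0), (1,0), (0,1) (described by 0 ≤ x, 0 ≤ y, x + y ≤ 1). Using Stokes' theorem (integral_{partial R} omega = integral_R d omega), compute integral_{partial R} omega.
integral_(partial R) omega = -2/3

Stokes: integral_partial_R omega = integral_R d omega with d omega = (∂Q/∂x - ∂P/∂y) dx ∧ dy.
  ∂Q/∂x = -2*x - 2
  ∂P/∂y = 2*x - 2
  integrand = ∂Q/∂x - ∂P/∂y = -4*x.
Integrating over R: integral_0^1 integral_0^{1-x} (-4*x) dy dx = -2/3.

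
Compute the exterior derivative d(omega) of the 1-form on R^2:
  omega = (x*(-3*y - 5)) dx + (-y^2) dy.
d(omega) = (3*x) dx ∧ dy

For a 1-form omega = sum_i f_i dx_i, the exterior derivative is
  d(omega) = sum_{i < j} (∂f_j/∂x_i - ∂f_i/∂x_j) dx_i ∧ dx_j.
  coefficient of dx ∧ dy: ∂f_2/∂x - ∂f_1/∂y = ∂(-y^2)/∂x - ∂(x*(-3*y - 5))/∂y = 3*x
Assembling: d(omega) = (3*x) dx ∧ dy.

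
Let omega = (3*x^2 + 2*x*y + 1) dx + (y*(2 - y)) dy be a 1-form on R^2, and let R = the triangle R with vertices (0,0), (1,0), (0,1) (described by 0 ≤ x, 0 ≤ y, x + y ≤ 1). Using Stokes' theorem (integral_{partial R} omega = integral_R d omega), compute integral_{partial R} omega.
integral_(partial R) omega = -1/3

Stokes: integral_partial_R omega = integral_R d omega with d omega = (∂Q/∂x - ∂P/∂y) dx ∧ dy.
  ∂Q/∂x = 0
  ∂P/∂y = 2*x
  integrand = ∂Q/∂x - ∂P/∂y = -2*x.
Integrating over R: integral_0^1 integral_0^{1-x} (-2*x) dy dx = -1/3.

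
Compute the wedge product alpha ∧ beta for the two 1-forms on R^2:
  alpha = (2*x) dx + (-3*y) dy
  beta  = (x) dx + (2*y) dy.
alpha ∧ beta = (7*x*y) dx ∧ dy

Distribute the wedge, using dx_i ∧ dx_j = -dx_j ∧ dx_i and dx_i ∧ dx_i = 0. For each pair (i, j) with i < j, the coefficient of dx_i ∧ dx_j in alpha ∧ beta is (alpha_i * beta_j - alpha_j * beta_i). Collecting: alpha ∧ beta = (7*x*y) dx ∧ dy.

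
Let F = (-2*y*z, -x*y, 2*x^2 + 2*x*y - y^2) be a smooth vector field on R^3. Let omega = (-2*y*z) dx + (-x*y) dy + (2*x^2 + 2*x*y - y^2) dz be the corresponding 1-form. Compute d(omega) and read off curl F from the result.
d(omega) = (2*x - 2*y) dy ∧ dz + (-4*x - 4*y) dz ∧ dx + (-y + 2*z) dx ∧ dy; curl F = (2*x - 2*y, -4*x - 4*y, -y + 2*z)

d omega = sum_{i<j} (∂f_j/∂x_i - ∂f_i/∂x_j) dx_i ∧ dx_j. Under the identification (dy ∧ dz, dz ∧ dx, dx ∧ dy) ↔ (e_x, e_y, e_z), the coefficients are exactly the components of curl F. Compute:
  ∂R/∂y - ∂Q/∂z = (2*x - 2*y) - (0) = 2*x - 2*y
  ∂P/∂z - ∂R/∂x = (-2*y) - (4*x + 2*y) = -4*x - 4*y
  ∂Q/∂x - ∂P/∂y = (-y) - (-2*z) = -y + 2*z.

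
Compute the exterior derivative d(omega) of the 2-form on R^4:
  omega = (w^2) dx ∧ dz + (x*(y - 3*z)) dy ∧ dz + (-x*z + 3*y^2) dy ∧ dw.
d(omega) = (2*w) dx ∧ dz ∧ dw + (y - 3*z) dx ∧ dy ∧ dz + (-z) dx ∧ dy ∧ dw + (x) dy ∧ dz ∧ dw

For a 2-form omega = sum_{i<j} g_{ij} dx_i ∧ dx_j, the exterior derivative is
  d(omega) = sum_{i<j} d(g_{ij}) ∧ dx_i ∧ dx_j = sum_{i<j, k} (∂g_{ij}/∂x_k) dx_k ∧ dx_i ∧ dx_j.
Expand each term, using dx_k ∧ dx_i ∧ dx_j = sgn(permutation) dx_{(a)} ∧ dx_{(b)} ∧ dx_{(c)} with (a < b < c) sorted:
  d(w^2) includes (∂/∂w)(w^2) dw = (2*w) dw, which multiplied by dx ∧ dz gives (2*w) dx ∧ dz ∧ dw
  d(x*(y - 3*z)) includes (∂/∂x)(x*(y - 3*z)) dx = (y - 3*z) dx, which multiplied by dy ∧ dz gives (y - 3*z) dx ∧ dy ∧ dz
  d(-x*z + 3*y^2) includes (∂/∂x)(-x*z + 3*y^2) dx = (-z) dx, which multiplied by dy ∧ dw gives (-z) dx ∧ dy ∧ dw
  d(-x*z + 3*y^2) includes (∂/∂z)(-x*z + 3*y^2) dz = (-x) dz, which multiplied by dy ∧ dw gives (x) dy ∧ dz ∧ dw
Collecting like 3-forms: d(omega) = (2*w) dx ∧ dz ∧ dw + (y - 3*z) dx ∧ dy ∧ dz + (-z) dx ∧ dy ∧ dw + (x) dy ∧ dz ∧ dw.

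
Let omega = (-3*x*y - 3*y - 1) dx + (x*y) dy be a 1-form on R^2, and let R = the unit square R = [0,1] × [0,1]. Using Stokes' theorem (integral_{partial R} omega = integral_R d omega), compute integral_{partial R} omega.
integral_(partial R) omega = 5

Stokes: integral_partial_R omega = integral_R d omega with d omega = (∂Q/∂x - ∂P/∂y) dx ∧ dy.
  ∂Q/∂x = y
  ∂P/∂y = -3*x - 3
  integrand = ∂Q/∂x - ∂P/∂y = 3*x + y + 3.
Integrating over R: integral_0^1 integral_0^1 (3*x + y + 3) dx dy = 5.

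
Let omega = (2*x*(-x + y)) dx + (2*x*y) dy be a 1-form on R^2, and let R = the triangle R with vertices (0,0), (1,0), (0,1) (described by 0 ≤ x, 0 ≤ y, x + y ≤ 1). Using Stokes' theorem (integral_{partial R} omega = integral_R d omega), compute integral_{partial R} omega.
integral_(partial R) omega = 0

Stokes: integral_partial_R omega = integral_R d omega with d omega = (∂Q/∂x - ∂P/∂y) dx ∧ dy.
  ∂Q/∂x = 2*y
  ∂P/∂y = 2*x
  integrand = ∂Q/∂x - ∂P/∂y = -2*x + 2*y.
Integrating over R: integral_0^1 integral_0^{1-x} (-2*x + 2*y) dy dx = 0.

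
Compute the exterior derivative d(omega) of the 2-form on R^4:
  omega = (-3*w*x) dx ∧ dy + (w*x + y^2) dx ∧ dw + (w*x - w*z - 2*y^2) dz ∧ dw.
d(omega) = (-3*x - 2*y) dx ∧ dy ∧ dw + (w) dx ∧ dz ∧ dw + (-4*y) dy ∧ dz ∧ dw

For a 2-form omega = sum_{i<j} g_{ij} dx_i ∧ dx_j, the exterior derivative is
  d(omega) = sum_{i<j} d(g_{ij}) ∧ dx_i ∧ dx_j = sum_{i<j, k} (∂g_{ij}/∂x_k) dx_k ∧ dx_i ∧ dx_j.
Expand each term, using dx_k ∧ dx_i ∧ dx_j = sgn(permutation) dx_{(a)} ∧ dx_{(b)} ∧ dx_{(c)} with (a < b < c) sorted:
  d(-3*w*x) includes (∂/∂w)(-3*w*x) dw = (-3*x) dw, which multiplied by dx ∧ dy gives (-3*x) dx ∧ dy ∧ dw
  d(w*x + y^2) includes (∂/∂y)(w*x + y^2) dy = (2*y) dy, which multiplied by dx ∧ dw gives (-2*y) dx ∧ dy ∧ dw
  d(w*x - w*z - 2*y^2) includes (∂/∂x)(w*x - w*z - 2*y^2) dx = (w) dx, which multiplied by dz ∧ dw gives (w) dx ∧ dz ∧ dw
  d(w*x - w*z - 2*y^2) includes (∂/∂y)(w*x - w*z - 2*y^2) dy = (-4*y) dy, which multiplied by dz ∧ dw gives (-4*y) dy ∧ dz ∧ dw
Collecting like 3-forms: d(omega) = (-3*x - 2*y) dx ∧ dy ∧ dw + (w) dx ∧ dz ∧ dw + (-4*y) dy ∧ dz ∧ dw.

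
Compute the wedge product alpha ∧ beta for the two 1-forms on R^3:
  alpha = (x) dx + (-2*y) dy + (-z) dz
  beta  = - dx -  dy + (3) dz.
alpha ∧ beta = (-x - 2*y) dx ∧ dy + (3*x - z) dx ∧ dz + (-6*y - z) dy ∧ dz

Distribute the wedge, using dx_i ∧ dx_j = -dx_j ∧ dx_i and dx_i ∧ dx_i = 0. For each pair (i, j) with i < j, the coefficient of dx_i ∧ dx_j in alpha ∧ beta is (alpha_i * beta_j - alpha_j * beta_i). Collecting: alpha ∧ beta = (-x - 2*y) dx ∧ dy + (3*x - z) dx ∧ dz + (-6*y - z) dy ∧ dz.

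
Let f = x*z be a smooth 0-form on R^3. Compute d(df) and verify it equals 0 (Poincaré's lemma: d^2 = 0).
d(df) = 0

Step 1: df = sum_i (∂f/∂x_i) dx_i = (z) dx + (0) dy + (x) dz.
Step 2: Apply d again. Using the 1-form formula, the coefficient of dx ∧ dy in d(df) is ∂^2 f/∂x ∂y - ∂^2 f/∂y ∂x = (0) - (0) = 0 (equality of mixed partials for smooth f).
Similarly for dx ∧ dz and dy ∧ dz — all coefficients vanish. So d(df) = 0.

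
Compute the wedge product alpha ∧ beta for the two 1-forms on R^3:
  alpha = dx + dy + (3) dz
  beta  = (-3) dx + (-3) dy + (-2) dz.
alpha ∧ beta = (7) dx ∧ dz + (7) dy ∧ dz

Distribute the wedge, using dx_i ∧ dx_j = -dx_j ∧ dx_i and dx_i ∧ dx_i = 0. For each pair (i, j) with i < j, the coefficient of dx_i ∧ dx_j in alpha ∧ beta is (alpha_i * beta_j - alpha_j * beta_i). Collecting: alpha ∧ beta = (7) dx ∧ dz + (7) dy ∧ dz.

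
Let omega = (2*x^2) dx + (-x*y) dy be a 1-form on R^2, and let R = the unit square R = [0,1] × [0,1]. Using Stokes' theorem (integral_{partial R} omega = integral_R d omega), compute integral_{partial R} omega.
integral_(partial R) omega = -1/2

Stokes: integral_partial_R omega = integral_R d omega with d omega = (∂Q/∂x - ∂P/∂y) dx ∧ dy.
  ∂Q/∂x = -y
  ∂P/∂y = 0
  integrand = ∂Q/∂x - ∂P/∂y = -y.
Integrating over R: integral_0^1 integral_0^1 (-y) dx dy = -1/2.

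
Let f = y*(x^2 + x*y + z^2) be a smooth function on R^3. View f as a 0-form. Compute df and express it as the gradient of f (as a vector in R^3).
df = (y*(2*x + y)) dx + (x^2 + 2*x*y + z^2) dy + (2*y*z) dz; grad f = (y*(2*x + y), x^2 + 2*x*y + z^2, 2*y*z)

For a 0-form f, d f = (∂f/∂x) dx + (∂f/∂y) dy + (∂f/∂z) dz. The components of the vector representation are exactly the entries of grad f in Cartesian coordinates:
  ∂f/∂x = y*(2*x + y)
  ∂f/∂y = x^2 + 2*x*y + z^2
  ∂f/∂z = 2*y*z.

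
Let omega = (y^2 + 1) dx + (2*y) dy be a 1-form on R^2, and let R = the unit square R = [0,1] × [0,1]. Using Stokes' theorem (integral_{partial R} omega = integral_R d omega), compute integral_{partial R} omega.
integral_(partial R) omega = -1

Stokes: integral_partial_R omega = integral_R d omega with d omega = (∂Q/∂x - ∂P/∂y) dx ∧ dy.
  ∂Q/∂x = 0
  ∂P/∂y = 2*y
  integrand = ∂Q/∂x - ∂P/∂y = -2*y.
Integrating over R: integral_0^1 integral_0^1 (-2*y) dx dy = -1.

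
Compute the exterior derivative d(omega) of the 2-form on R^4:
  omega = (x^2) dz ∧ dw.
d(omega) = (2*x) dx ∧ dz ∧ dw

For a 2-form omega = sum_{i<j} g_{ij} dx_i ∧ dx_j, the exterior derivative is
  d(omega) = sum_{i<j} d(g_{ij}) ∧ dx_i ∧ dx_j = sum_{i<j, k} (∂g_{ij}/∂x_k) dx_k ∧ dx_i ∧ dx_j.
Expand each term, using dx_k ∧ dx_i ∧ dx_j = sgn(permutation) dx_{(a)} ∧ dx_{(b)} ∧ dx_{(c)} with (a < b < c) sorted:
  d(x^2) includes (∂/∂x)(x^2) dx = (2*x) dx, which multiplied by dz ∧ dw gives (2*x) dx ∧ dz ∧ dw
Collecting like 3-forms: d(omega) = (2*x) dx ∧ dz ∧ dw.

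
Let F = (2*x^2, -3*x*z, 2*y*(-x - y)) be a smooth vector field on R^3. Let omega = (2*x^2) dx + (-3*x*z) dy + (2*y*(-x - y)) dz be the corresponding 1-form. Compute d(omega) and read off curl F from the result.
d(omega) = (x - 4*y) dy ∧ dz + (2*y) dz ∧ dx + (-3*z) dx ∧ dy; curl F = (x - 4*y, 2*y, -3*z)

d omega = sum_{i<j} (∂f_j/∂x_i - ∂f_i/∂x_j) dx_i ∧ dx_j. Under the identification (dy ∧ dz, dz ∧ dx, dx ∧ dy) ↔ (e_x, e_y, e_z), the coefficients are exactly the components of curl F. Compute:
  ∂R/∂y - ∂Q/∂z = (-2*x - 4*y) - (-3*x) = x - 4*y
  ∂P/∂z - ∂R/∂x = (0) - (-2*y) = 2*y
  ∂Q/∂x - ∂P/∂y = (-3*z) - (0) = -3*z.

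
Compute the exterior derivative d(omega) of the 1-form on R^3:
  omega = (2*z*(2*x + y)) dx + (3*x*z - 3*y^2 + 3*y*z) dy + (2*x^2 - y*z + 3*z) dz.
d(omega) = (z) dx ∧ dy + (-2*y) dx ∧ dz + (-3*x - 3*y - z) dy ∧ dz

For a 1-form omega = sum_i f_i dx_i, the exterior derivative is
  d(omega) = sum_{i < j} (∂f_j/∂x_i - ∂f_i/∂x_j) dx_i ∧ dx_j.
  coefficient of dx ∧ dy: ∂f_2/∂x - ∂f_1/∂y = ∂(3*x*z - 3*y^2 + 3*y*z)/∂x - ∂(2*z*(2*x + y))/∂y = z
  coefficient of dx ∧ dz: ∂f_3/∂x - ∂f_1/∂z = ∂(2*x^2 - y*z + 3*z)/∂x - ∂(2*z*(2*x + y))/∂z = -2*y
  coefficient of dy ∧ dz: ∂f_3/∂y - ∂f_2/∂z = ∂(2*x^2 - y*z + 3*z)/∂y - ∂(3*x*z - 3*y^2 + 3*y*z)/∂z = -3*x - 3*y - z
Assembling: d(omega) = (z) dx ∧ dy + (-2*y) dx ∧ dz + (-3*x - 3*y - z) dy ∧ dz.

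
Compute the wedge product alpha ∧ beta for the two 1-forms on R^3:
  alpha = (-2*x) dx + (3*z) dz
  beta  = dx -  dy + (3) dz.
alpha ∧ beta = (2*x) dx ∧ dy + (-6*x - 3*z) dx ∧ dz + (3*z) dy ∧ dz

Distribute the wedge, using dx_i ∧ dx_j = -dx_j ∧ dx_i and dx_i ∧ dx_i = 0. For each pair (i, j) with i < j, the coefficient of dx_i ∧ dx_j in alpha ∧ beta is (alpha_i * beta_j - alpha_j * beta_i). Collecting: alpha ∧ beta = (2*x) dx ∧ dy + (-6*x - 3*z) dx ∧ dz + (3*z) dy ∧ dz.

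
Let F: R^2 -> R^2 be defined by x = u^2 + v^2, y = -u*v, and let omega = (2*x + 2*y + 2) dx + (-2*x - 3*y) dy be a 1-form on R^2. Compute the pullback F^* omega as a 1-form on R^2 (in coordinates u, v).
F^* omega = (4*u^3 - 2*u^2*v + u*v^2 + 4*u + 2*v^3) du + (2*u^3 + u^2*v - 2*u*v^2 + 4*v^3 + 4*v) dv

Using F^*(f dg) = (f ∘ F) d(g ∘ F), substitute each coordinate x_i by F_i(u, v) in f_i, and replace dx_i by d F_i = (∂F_i/∂u) du + (∂F_i/∂v) dv.
  For the x component: f_1(F) = 2*u^2 - 2*u*v + 2*v^2 + 2; d F_1 = (2*u) du + (2*v) dv
  For the y component: f_2(F) = -2*u^2 + 3*u*v - 2*v^2; d F_2 = (-v) du + (-u) dv
Combining and collecting du, dv coefficients:
  coeff of du: 4*u^3 - 2*u^2*v + u*v^2 + 4*u + 2*v^3
  coeff of dv: 2*u^3 + u^2*v - 2*u*v^2 + 4*v^3 + 4*v
F^* omega = (4*u^3 - 2*u^2*v + u*v^2 + 4*u + 2*v^3) du + (2*u^3 + u^2*v - 2*u*v^2 + 4*v^3 + 4*v) dv.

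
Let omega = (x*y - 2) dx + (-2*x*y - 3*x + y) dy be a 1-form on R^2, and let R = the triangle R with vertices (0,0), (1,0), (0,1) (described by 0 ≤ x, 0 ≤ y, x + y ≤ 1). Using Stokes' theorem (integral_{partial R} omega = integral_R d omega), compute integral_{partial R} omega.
integral_(partial R) omega = -2

Stokes: integral_partial_R omega = integral_R d omega with d omega = (∂Q/∂x - ∂P/∂y) dx ∧ dy.
  ∂Q/∂x = -2*y - 3
  ∂P/∂y = x
  integrand = ∂Q/∂x - ∂P/∂y = -x - 2*y - 3.
Integrating over R: integral_0^1 integral_0^{1-x} (-x - 2*y - 3) dy dx = -2.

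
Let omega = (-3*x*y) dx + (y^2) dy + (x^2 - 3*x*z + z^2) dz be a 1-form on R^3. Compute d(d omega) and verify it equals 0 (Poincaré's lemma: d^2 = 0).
d(d omega) = 0

Step 1: d omega = sum_{i<j} (∂f_j/∂x_i - ∂f_i/∂x_j) dx_i ∧ dx_j:
  coeff of dx ∧ dy: 3*x
  coeff of dx ∧ dz: 2*x - 3*z
  coeff of dy ∧ dz: 0
Step 2: Apply d again to each 2-form coefficient. The only possible 3-form in R^3 is dx ∧ dy ∧ dz, with coefficient
  ∂(coeff of dy∧dz)/∂x - ∂(coeff of dx∧dz)/∂y + ∂(coeff of dx∧dy)/∂z
  = ∂/∂x (0) - ∂/∂y (2*x - 3*z) + ∂/∂z (3*x).
Each of these terms simplifies to sums of mixed partials that cancel in pairs. The result is 0 (by equality of mixed partials for smooth functions — Schwarz / Clairaut).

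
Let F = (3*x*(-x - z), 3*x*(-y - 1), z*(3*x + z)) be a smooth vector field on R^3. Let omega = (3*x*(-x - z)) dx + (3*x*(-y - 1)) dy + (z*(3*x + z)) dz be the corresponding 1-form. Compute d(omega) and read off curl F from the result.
d(omega) = (0) dy ∧ dz + (-3*x - 3*z) dz ∧ dx + (-3*y - 3) dx ∧ dy; curl F = (0, -3*x - 3*z, -3*y - 3)

d omega = sum_{i<j} (∂f_j/∂x_i - ∂f_i/∂x_j) dx_i ∧ dx_j. Under the identification (dy ∧ dz, dz ∧ dx, dx ∧ dy) ↔ (e_x, e_y, e_z), the coefficients are exactly the components of curl F. Compute:
  ∂R/∂y - ∂Q/∂z = (0) - (0) = 0
  ∂P/∂z - ∂R/∂x = (-3*x) - (3*z) = -3*x - 3*z
  ∂Q/∂x - ∂P/∂y = (-3*y - 3) - (0) = -3*y - 3.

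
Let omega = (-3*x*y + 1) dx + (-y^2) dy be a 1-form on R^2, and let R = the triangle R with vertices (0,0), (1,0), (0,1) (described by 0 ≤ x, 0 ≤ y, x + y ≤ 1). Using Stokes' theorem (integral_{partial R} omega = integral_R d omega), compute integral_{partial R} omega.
integral_(partial R) omega = 1/2

Stokes: integral_partial_R omega = integral_R d omega with d omega = (∂Q/∂x - ∂P/∂y) dx ∧ dy.
  ∂Q/∂x = 0
  ∂P/∂y = -3*x
  integrand = ∂Q/∂x - ∂P/∂y = 3*x.
Integrating over R: integral_0^1 integral_0^{1-x} (3*x) dy dx = 1/2.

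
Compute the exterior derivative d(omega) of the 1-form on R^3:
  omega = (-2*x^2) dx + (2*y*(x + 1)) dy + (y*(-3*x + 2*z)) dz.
d(omega) = (2*y) dx ∧ dy + (-3*y) dx ∧ dz + (-3*x + 2*z) dy ∧ dz

For a 1-form omega = sum_i f_i dx_i, the exterior derivative is
  d(omega) = sum_{i < j} (∂f_j/∂x_i - ∂f_i/∂x_j) dx_i ∧ dx_j.
  coefficient of dx ∧ dy: ∂f_2/∂x - ∂f_1/∂y = ∂(2*y*(x + 1))/∂x - ∂(-2*x^2)/∂y = 2*y
  coefficient of dx ∧ dz: ∂f_3/∂x - ∂f_1/∂z = ∂(y*(-3*x + 2*z))/∂x - ∂(-2*x^2)/∂z = -3*y
  coefficient of dy ∧ dz: ∂f_3/∂y - ∂f_2/∂z = ∂(y*(-3*x + 2*z))/∂y - ∂(2*y*(x + 1))/∂z = -3*x + 2*z
Assembling: d(omega) = (2*y) dx ∧ dy + (-3*y) dx ∧ dz + (-3*x + 2*z) dy ∧ dz.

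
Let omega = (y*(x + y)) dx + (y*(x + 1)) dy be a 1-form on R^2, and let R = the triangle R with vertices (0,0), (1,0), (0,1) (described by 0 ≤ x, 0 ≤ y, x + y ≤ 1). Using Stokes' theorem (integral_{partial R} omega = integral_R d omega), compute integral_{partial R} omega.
integral_(partial R) omega = -1/3

Stokes: integral_partial_R omega = integral_R d omega with d omega = (∂Q/∂x - ∂P/∂y) dx ∧ dy.
  ∂Q/∂x = y
  ∂P/∂y = x + 2*y
  integrand = ∂Q/∂x - ∂P/∂y = -x - y.
Integrating over R: integral_0^1 integral_0^{1-x} (-x - y) dy dx = -1/3.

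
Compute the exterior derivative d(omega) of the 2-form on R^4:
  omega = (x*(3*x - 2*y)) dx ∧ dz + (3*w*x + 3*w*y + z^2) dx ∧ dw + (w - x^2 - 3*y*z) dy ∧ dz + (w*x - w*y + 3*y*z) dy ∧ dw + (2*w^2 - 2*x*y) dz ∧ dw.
d(omega) = (-2*w) dx ∧ dy ∧ dw + (-2*y - 2*z) dx ∧ dz ∧ dw + (-2*x - 3*y + 1) dy ∧ dz ∧ dw

For a 2-form omega = sum_{i<j} g_{ij} dx_i ∧ dx_j, the exterior derivative is
  d(omega) = sum_{i<j} d(g_{ij}) ∧ dx_i ∧ dx_j = sum_{i<j, k} (∂g_{ij}/∂x_k) dx_k ∧ dx_i ∧ dx_j.
Expand each term, using dx_k ∧ dx_i ∧ dx_j = sgn(permutation) dx_{(a)} ∧ dx_{(b)} ∧ dx_{(c)} with (a < b < c) sorted:
  d(x*(3*x - 2*y)) includes (∂/∂y)(x*(3*x - 2*y)) dy = (-2*x) dy, which multiplied by dx ∧ dz gives (2*x) dx ∧ dy ∧ dz
  d(3*w*x + 3*w*y + z^2) includes (∂/∂y)(3*w*x + 3*w*y + z^2) dy = (3*w) dy, which multiplied by dx ∧ dw gives (-3*w) dx ∧ dy ∧ dw
  d(3*w*x + 3*w*y + z^2) includes (∂/∂z)(3*w*x + 3*w*y + z^2) dz = (2*z) dz, which multiplied by dx ∧ dw gives (-2*z) dx ∧ dz ∧ dw
  d(w - x^2 - 3*y*z) includes (∂/∂x)(w - x^2 - 3*y*z) dx = (-2*x) dx, which multiplied by dy ∧ dz gives (-2*x) dx ∧ dy ∧ dz
  d(w - x^2 - 3*y*z) includes (∂/∂w)(w - x^2 - 3*y*z) dw = (1) dw, which multiplied by dy ∧ dz gives (1) dy ∧ dz ∧ dw
  d(w*x - w*y + 3*y*z) includes (∂/∂x)(w*x - w*y + 3*y*z) dx = (w) dx, which multiplied by dy ∧ dw gives (w) dx ∧ dy ∧ dw
  d(w*x - w*y + 3*y*z) includes (∂/∂z)(w*x - w*y + 3*y*z) dz = (3*y) dz, which multiplied by dy ∧ dw gives (-3*y) dy ∧ dz ∧ dw
  d(2*w^2 - 2*x*y) includes (∂/∂x)(2*w^2 - 2*x*y) dx = (-2*y) dx, which multiplied by dz ∧ dw gives (-2*y) dx ∧ dz ∧ dw
  d(2*w^2 - 2*x*y) includes (∂/∂y)(2*w^2 - 2*x*y) dy = (-2*x) dy, which multiplied by dz ∧ dw gives (-2*x) dy ∧ dz ∧ dw
Collecting like 3-forms: d(omega) = (-2*w) dx ∧ dy ∧ dw + (-2*y - 2*z) dx ∧ dz ∧ dw + (-2*x - 3*y + 1) dy ∧ dz ∧ dw.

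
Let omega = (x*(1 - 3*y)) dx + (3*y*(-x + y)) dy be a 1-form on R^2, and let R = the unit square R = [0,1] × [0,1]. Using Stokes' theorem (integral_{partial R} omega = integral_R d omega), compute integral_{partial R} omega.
integral_(partial R) omega = 0

Stokes: integral_partial_R omega = integral_R d omega with d omega = (∂Q/∂x - ∂P/∂y) dx ∧ dy.
  ∂Q/∂x = -3*y
  ∂P/∂y = -3*x
  integrand = ∂Q/∂x - ∂P/∂y = 3*x - 3*y.
Integrating over R: integral_0^1 integral_0^1 (3*x - 3*y) dx dy = 0.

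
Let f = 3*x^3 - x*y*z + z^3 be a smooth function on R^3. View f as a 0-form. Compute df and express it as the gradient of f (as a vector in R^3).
df = (9*x^2 - y*z) dx + (-x*z) dy + (-x*y + 3*z^2) dz; grad f = (9*x^2 - y*z, -x*z, -x*y + 3*z^2)

For a 0-form f, d f = (∂f/∂x) dx + (∂f/∂y) dy + (∂f/∂z) dz. The components of the vector representation are exactly the entries of grad f in Cartesian coordinates:
  ∂f/∂x = 9*x^2 - y*z
  ∂f/∂y = -x*z
  ∂f/∂z = -x*y + 3*z^2.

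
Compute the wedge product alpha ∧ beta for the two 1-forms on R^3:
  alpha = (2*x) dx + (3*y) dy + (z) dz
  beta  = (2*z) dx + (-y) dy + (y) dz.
alpha ∧ beta = (-2*y*(x + 3*z)) dx ∧ dy + (2*x*y - 2*z^2) dx ∧ dz + (y*(3*y + z)) dy ∧ dz

Distribute the wedge, using dx_i ∧ dx_j = -dx_j ∧ dx_i and dx_i ∧ dx_i = 0. For each pair (i, j) with i < j, the coefficient of dx_i ∧ dx_j in alpha ∧ beta is (alpha_i * beta_j - alpha_j * beta_i). Collecting: alpha ∧ beta = (-2*y*(x + 3*z)) dx ∧ dy + (2*x*y - 2*z^2) dx ∧ dz + (y*(3*y + z)) dy ∧ dz.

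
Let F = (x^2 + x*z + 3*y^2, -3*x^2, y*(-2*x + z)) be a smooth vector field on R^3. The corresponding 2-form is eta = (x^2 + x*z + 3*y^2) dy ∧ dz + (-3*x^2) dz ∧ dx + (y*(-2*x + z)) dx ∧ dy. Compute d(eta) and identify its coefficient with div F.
d(eta) = (2*x + y + z) dx ∧ dy ∧ dz; div F = 2*x + y + z

For a 2-form in R^3 of the form above, applying d gives a 3-form with coefficient ∂P/∂x + ∂Q/∂y + ∂R/∂z:
  ∂P/∂x = 2*x + z
  ∂Q/∂y = 0
  ∂R/∂z = y
Sum = 2*x + y + z, which is exactly div F.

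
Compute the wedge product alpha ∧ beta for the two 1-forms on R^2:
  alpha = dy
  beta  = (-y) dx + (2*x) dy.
alpha ∧ beta = (y) dx ∧ dy

Distribute the wedge, using dx_i ∧ dx_j = -dx_j ∧ dx_i and dx_i ∧ dx_i = 0. For each pair (i, j) with i < j, the coefficient of dx_i ∧ dx_j in alpha ∧ beta is (alpha_i * beta_j - alpha_j * beta_i). Collecting: alpha ∧ beta = (y) dx ∧ dy.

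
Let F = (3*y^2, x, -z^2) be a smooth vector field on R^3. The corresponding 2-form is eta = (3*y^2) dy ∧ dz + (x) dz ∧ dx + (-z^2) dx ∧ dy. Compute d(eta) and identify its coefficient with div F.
d(eta) = (-2*z) dx ∧ dy ∧ dz; div F = -2*z

For a 2-form in R^3 of the form above, applying d gives a 3-form with coefficient ∂P/∂x + ∂Q/∂y + ∂R/∂z:
  ∂P/∂x = 0
  ∂Q/∂y = 0
  ∂R/∂z = -2*z
Sum = -2*z, which is exactly div F.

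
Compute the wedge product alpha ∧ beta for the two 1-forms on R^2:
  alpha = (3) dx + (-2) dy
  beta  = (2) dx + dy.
alpha ∧ beta = (7) dx ∧ dy

Distribute the wedge, using dx_i ∧ dx_j = -dx_j ∧ dx_i and dx_i ∧ dx_i = 0. For each pair (i, j) with i < j, the coefficient of dx_i ∧ dx_j in alpha ∧ beta is (alpha_i * beta_j - alpha_j * beta_i). Collecting: alpha ∧ beta = (7) dx ∧ dy.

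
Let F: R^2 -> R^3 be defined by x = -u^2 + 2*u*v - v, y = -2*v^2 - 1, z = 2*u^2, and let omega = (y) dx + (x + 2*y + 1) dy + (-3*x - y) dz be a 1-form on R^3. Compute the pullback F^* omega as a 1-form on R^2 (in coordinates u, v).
F^* omega = (12*u^3 - 24*u^2*v + 12*u*v^2 + 12*u*v + 6*u - 4*v^3 - 2*v) du + (4*u^2*v - 12*u*v^2 - 2*u + 16*v^3 + 6*v^2 + 4*v + 1) dv

Using F^*(f dg) = (f ∘ F) d(g ∘ F), substitute each coordinate x_i by F_i(u, v) in f_i, and replace dx_i by d F_i = (∂F_i/∂u) du + (∂F_i/∂v) dv.
  For the x component: f_1(F) = -2*v^2 - 1; d F_1 = (-2*u + 2*v) du + (2*u - 1) dv
  For the y component: f_2(F) = -u^2 + 2*u*v - 4*v^2 - v - 1; d F_2 = (0) du + (-4*v) dv
  For the z component: f_3(F) = 3*u^2 - 6*u*v + 2*v^2 + 3*v + 1; d F_3 = (4*u) du + (0) dv
Combining and collecting du, dv coefficients:
  coeff of du: 12*u^3 - 24*u^2*v + 12*u*v^2 + 12*u*v + 6*u - 4*v^3 - 2*v
  coeff of dv: 4*u^2*v - 12*u*v^2 - 2*u + 16*v^3 + 6*v^2 + 4*v + 1
F^* omega = (12*u^3 - 24*u^2*v + 12*u*v^2 + 12*u*v + 6*u - 4*v^3 - 2*v) du + (4*u^2*v - 12*u*v^2 - 2*u + 16*v^3 + 6*v^2 + 4*v + 1) dv.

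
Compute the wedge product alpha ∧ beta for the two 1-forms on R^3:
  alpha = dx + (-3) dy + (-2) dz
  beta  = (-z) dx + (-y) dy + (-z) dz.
alpha ∧ beta = (-y - 3*z) dx ∧ dy + (-3*z) dx ∧ dz + (-2*y + 3*z) dy ∧ dz

Distribute the wedge, using dx_i ∧ dx_j = -dx_j ∧ dx_i and dx_i ∧ dx_i = 0. For each pair (i, j) with i < j, the coefficient of dx_i ∧ dx_j in alpha ∧ beta is (alpha_i * beta_j - alpha_j * beta_i). Collecting: alpha ∧ beta = (-y - 3*z) dx ∧ dy + (-3*z) dx ∧ dz + (-2*y + 3*z) dy ∧ dz.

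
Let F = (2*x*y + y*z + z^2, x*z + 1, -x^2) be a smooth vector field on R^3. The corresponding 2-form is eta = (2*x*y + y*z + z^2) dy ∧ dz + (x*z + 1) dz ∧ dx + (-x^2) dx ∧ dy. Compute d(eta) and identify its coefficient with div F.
d(eta) = (2*y) dx ∧ dy ∧ dz; div F = 2*y

For a 2-form in R^3 of the form above, applying d gives a 3-form with coefficient ∂P/∂x + ∂Q/∂y + ∂R/∂z:
  ∂P/∂x = 2*y
  ∂Q/∂y = 0
  ∂R/∂z = 0
Sum = 2*y, which is exactly div F.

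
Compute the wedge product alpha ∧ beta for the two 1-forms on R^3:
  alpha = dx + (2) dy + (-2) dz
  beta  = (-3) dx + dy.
alpha ∧ beta = (7) dx ∧ dy + (-6) dx ∧ dz + (2) dy ∧ dz

Distribute the wedge, using dx_i ∧ dx_j = -dx_j ∧ dx_i and dx_i ∧ dx_i = 0. For each pair (i, j) with i < j, the coefficient of dx_i ∧ dx_j in alpha ∧ beta is (alpha_i * beta_j - alpha_j * beta_i). Collecting: alpha ∧ beta = (7) dx ∧ dy + (-6) dx ∧ dz + (2) dy ∧ dz.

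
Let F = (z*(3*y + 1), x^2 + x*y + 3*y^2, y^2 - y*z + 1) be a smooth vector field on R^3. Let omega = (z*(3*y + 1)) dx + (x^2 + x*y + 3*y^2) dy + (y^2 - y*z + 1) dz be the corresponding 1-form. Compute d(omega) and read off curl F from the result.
d(omega) = (2*y - z) dy ∧ dz + (3*y + 1) dz ∧ dx + (2*x + y - 3*z) dx ∧ dy; curl F = (2*y - z, 3*y + 1, 2*x + y - 3*z)

d omega = sum_{i<j} (∂f_j/∂x_i - ∂f_i/∂x_j) dx_i ∧ dx_j. Under the identification (dy ∧ dz, dz ∧ dx, dx ∧ dy) ↔ (e_x, e_y, e_z), the coefficients are exactly the components of curl F. Compute:
  ∂R/∂y - ∂Q/∂z = (2*y - z) - (0) = 2*y - z
  ∂P/∂z - ∂R/∂x = (3*y + 1) - (0) = 3*y + 1
  ∂Q/∂x - ∂P/∂y = (2*x + y) - (3*z) = 2*x + y - 3*z.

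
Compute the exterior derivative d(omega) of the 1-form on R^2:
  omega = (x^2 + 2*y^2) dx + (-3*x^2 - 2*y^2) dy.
d(omega) = (-6*x - 4*y) dx ∧ dy

For a 1-form omega = sum_i f_i dx_i, the exterior derivative is
  d(omega) = sum_{i < j} (∂f_j/∂x_i - ∂f_i/∂x_j) dx_i ∧ dx_j.
  coefficient of dx ∧ dy: ∂f_2/∂x - ∂f_1/∂y = ∂(-3*x^2 - 2*y^2)/∂x - ∂(x^2 + 2*y^2)/∂y = -6*x - 4*y
Assembling: d(omega) = (-6*x - 4*y) dx ∧ dy.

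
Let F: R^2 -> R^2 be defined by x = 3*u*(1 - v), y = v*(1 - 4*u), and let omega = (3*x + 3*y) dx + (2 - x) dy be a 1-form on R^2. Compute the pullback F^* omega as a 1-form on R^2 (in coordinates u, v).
F^* omega = (51*u*v^2 - 78*u*v + 27*u - 9*v^2 + v) du + (51*u^2*v - 15*u^2 - 6*u*v - 11*u + 2) dv

Using F^*(f dg) = (f ∘ F) d(g ∘ F), substitute each coordinate x_i by F_i(u, v) in f_i, and replace dx_i by d F_i = (∂F_i/∂u) du + (∂F_i/∂v) dv.
  For the x component: f_1(F) = -21*u*v + 9*u + 3*v; d F_1 = (3 - 3*v) du + (-3*u) dv
  For the y component: f_2(F) = 3*u*v - 3*u + 2; d F_2 = (-4*v) du + (1 - 4*u) dv
Combining and collecting du, dv coefficients:
  coeff of du: 51*u*v^2 - 78*u*v + 27*u - 9*v^2 + v
  coeff of dv: 51*u^2*v - 15*u^2 - 6*u*v - 11*u + 2
F^* omega = (51*u*v^2 - 78*u*v + 27*u - 9*v^2 + v) du + (51*u^2*v - 15*u^2 - 6*u*v - 11*u + 2) dv.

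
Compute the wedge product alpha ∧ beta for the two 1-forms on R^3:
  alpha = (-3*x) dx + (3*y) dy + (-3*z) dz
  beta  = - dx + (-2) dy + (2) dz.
alpha ∧ beta = (6*x + 3*y) dx ∧ dy + (-6*x - 3*z) dx ∧ dz + (6*y - 6*z) dy ∧ dz

Distribute the wedge, using dx_i ∧ dx_j = -dx_j ∧ dx_i and dx_i ∧ dx_i = 0. For each pair (i, j) with i < j, the coefficient of dx_i ∧ dx_j in alpha ∧ beta is (alpha_i * beta_j - alpha_j * beta_i). Collecting: alpha ∧ beta = (6*x + 3*y) dx ∧ dy + (-6*x - 3*z) dx ∧ dz + (6*y - 6*z) dy ∧ dz.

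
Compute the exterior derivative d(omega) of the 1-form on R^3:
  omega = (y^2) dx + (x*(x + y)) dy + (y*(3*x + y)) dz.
d(omega) = (2*x - y) dx ∧ dy + (3*y) dx ∧ dz + (3*x + 2*y) dy ∧ dz

For a 1-form omega = sum_i f_i dx_i, the exterior derivative is
  d(omega) = sum_{i < j} (∂f_j/∂x_i - ∂f_i/∂x_j) dx_i ∧ dx_j.
  coefficient of dx ∧ dy: ∂f_2/∂x - ∂f_1/∂y = ∂(x*(x + y))/∂x - ∂(y^2)/∂y = 2*x - y
  coefficient of dx ∧ dz: ∂f_3/∂x - ∂f_1/∂z = ∂(y*(3*x + y))/∂x - ∂(y^2)/∂z = 3*y
  coefficient of dy ∧ dz: ∂f_3/∂y - ∂f_2/∂z = ∂(y*(3*x + y))/∂y - ∂(x*(x + y))/∂z = 3*x + 2*y
Assembling: d(omega) = (2*x - y) dx ∧ dy + (3*y) dx ∧ dz + (3*x + 2*y) dy ∧ dz.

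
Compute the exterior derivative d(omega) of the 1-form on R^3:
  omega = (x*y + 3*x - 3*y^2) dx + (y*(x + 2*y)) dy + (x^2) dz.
d(omega) = (-x + 7*y) dx ∧ dy + (2*x) dx ∧ dz

For a 1-form omega = sum_i f_i dx_i, the exterior derivative is
  d(omega) = sum_{i < j} (∂f_j/∂x_i - ∂f_i/∂x_j) dx_i ∧ dx_j.
  coefficient of dx ∧ dy: ∂f_2/∂x - ∂f_1/∂y = ∂(y*(x + 2*y))/∂x - ∂(x*y + 3*x - 3*y^2)/∂y = -x + 7*y
  coefficient of dx ∧ dz: ∂f_3/∂x - ∂f_1/∂z = ∂(x^2)/∂x - ∂(x*y + 3*x - 3*y^2)/∂z = 2*x
Assembling: d(omega) = (-x + 7*y) dx ∧ dy + (2*x) dx ∧ dz.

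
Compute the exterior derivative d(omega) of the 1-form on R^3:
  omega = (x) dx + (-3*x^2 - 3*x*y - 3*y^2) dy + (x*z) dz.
d(omega) = (-6*x - 3*y) dx ∧ dy + (z) dx ∧ dz

For a 1-form omega = sum_i f_i dx_i, the exterior derivative is
  d(omega) = sum_{i < j} (∂f_j/∂x_i - ∂f_i/∂x_j) dx_i ∧ dx_j.
  coefficient of dx ∧ dy: ∂f_2/∂x - ∂f_1/∂y = ∂(-3*x^2 - 3*x*y - 3*y^2)/∂x - ∂(x)/∂y = -6*x - 3*y
  coefficient of dx ∧ dz: ∂f_3/∂x - ∂f_1/∂z = ∂(x*z)/∂x - ∂(x)/∂z = z
Assembling: d(omega) = (-6*x - 3*y) dx ∧ dy + (z) dx ∧ dz.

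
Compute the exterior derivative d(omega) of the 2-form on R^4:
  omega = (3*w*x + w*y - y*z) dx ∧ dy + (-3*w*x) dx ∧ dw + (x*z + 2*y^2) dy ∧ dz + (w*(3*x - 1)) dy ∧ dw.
d(omega) = (-y + z) dx ∧ dy ∧ dz + (3*w + 3*x + y) dx ∧ dy ∧ dw

For a 2-form omega = sum_{i<j} g_{ij} dx_i ∧ dx_j, the exterior derivative is
  d(omega) = sum_{i<j} d(g_{ij}) ∧ dx_i ∧ dx_j = sum_{i<j, k} (∂g_{ij}/∂x_k) dx_k ∧ dx_i ∧ dx_j.
Expand each term, using dx_k ∧ dx_i ∧ dx_j = sgn(permutation) dx_{(a)} ∧ dx_{(b)} ∧ dx_{(c)} with (a < b < c) sorted:
  d(3*w*x + w*y - y*z) includes (∂/∂z)(3*w*x + w*y - y*z) dz = (-y) dz, which multiplied by dx ∧ dy gives (-y) dx ∧ dy ∧ dz
  d(3*w*x + w*y - y*z) includes (∂/∂w)(3*w*x + w*y - y*z) dw = (3*x + y) dw, which multiplied by dx ∧ dy gives (3*x + y) dx ∧ dy ∧ dw
  d(x*z + 2*y^2) includes (∂/∂x)(x*z + 2*y^2) dx = (z) dx, which multiplied by dy ∧ dz gives (z) dx ∧ dy ∧ dz
  d(w*(3*x - 1)) includes (∂/∂x)(w*(3*x - 1)) dx = (3*w) dx, which multiplied by dy ∧ dw gives (3*w) dx ∧ dy ∧ dw
Collecting like 3-forms: d(omega) = (-y + z) dx ∧ dy ∧ dz + (3*w + 3*x + y) dx ∧ dy ∧ dw.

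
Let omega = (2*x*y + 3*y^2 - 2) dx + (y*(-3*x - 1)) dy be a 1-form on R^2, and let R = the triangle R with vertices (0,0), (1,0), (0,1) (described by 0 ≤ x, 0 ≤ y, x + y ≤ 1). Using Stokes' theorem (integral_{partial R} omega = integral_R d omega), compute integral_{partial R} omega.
integral_(partial R) omega = -11/6

Stokes: integral_partial_R omega = integral_R d omega with d omega = (∂Q/∂x - ∂P/∂y) dx ∧ dy.
  ∂Q/∂x = -3*y
  ∂P/∂y = 2*x + 6*y
  integrand = ∂Q/∂x - ∂P/∂y = -2*x - 9*y.
Integrating over R: integral_0^1 integral_0^{1-x} (-2*x - 9*y) dy dx = -11/6.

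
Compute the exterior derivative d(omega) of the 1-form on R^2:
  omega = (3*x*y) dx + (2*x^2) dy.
d(omega) = (x) dx ∧ dy

For a 1-form omega = sum_i f_i dx_i, the exterior derivative is
  d(omega) = sum_{i < j} (∂f_j/∂x_i - ∂f_i/∂x_j) dx_i ∧ dx_j.
  coefficient of dx ∧ dy: ∂f_2/∂x - ∂f_1/∂y = ∂(2*x^2)/∂x - ∂(3*x*y)/∂y = x
Assembling: d(omega) = (x) dx ∧ dy.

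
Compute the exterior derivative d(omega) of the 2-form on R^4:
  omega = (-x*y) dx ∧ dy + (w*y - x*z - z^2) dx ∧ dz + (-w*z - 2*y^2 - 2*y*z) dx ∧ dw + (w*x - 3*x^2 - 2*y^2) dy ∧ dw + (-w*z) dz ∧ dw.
d(omega) = (-w) dx ∧ dy ∧ dz + (w + 3*y) dx ∧ dz ∧ dw + (w - 6*x + 4*y + 2*z) dx ∧ dy ∧ dw

For a 2-form omega = sum_{i<j} g_{ij} dx_i ∧ dx_j, the exterior derivative is
  d(omega) = sum_{i<j} d(g_{ij}) ∧ dx_i ∧ dx_j = sum_{i<j, k} (∂g_{ij}/∂x_k) dx_k ∧ dx_i ∧ dx_j.
Expand each term, using dx_k ∧ dx_i ∧ dx_j = sgn(permutation) dx_{(a)} ∧ dx_{(b)} ∧ dx_{(c)} with (a < b < c) sorted:
  d(w*y - x*z - z^2) includes (∂/∂y)(w*y - x*z - z^2) dy = (w) dy, which multiplied by dx ∧ dz gives (-w) dx ∧ dy ∧ dz
  d(w*y - x*z - z^2) includes (∂/∂w)(w*y - x*z - z^2) dw = (y) dw, which multiplied by dx ∧ dz gives (y) dx ∧ dz ∧ dw
  d(-w*z - 2*y^2 - 2*y*z) includes (∂/∂y)(-w*z - 2*y^2 - 2*y*z) dy = (-4*y - 2*z) dy, which multiplied by dx ∧ dw gives (4*y + 2*z) dx ∧ dy ∧ dw
  d(-w*z - 2*y^2 - 2*y*z) includes (∂/∂z)(-w*z - 2*y^2 - 2*y*z) dz = (-w - 2*y) dz, which multiplied by dx ∧ dw gives (w + 2*y) dx ∧ dz ∧ dw
  d(w*x - 3*x^2 - 2*y^2) includes (∂/∂x)(w*x - 3*x^2 - 2*y^2) dx = (w - 6*x) dx, which multiplied by dy ∧ dw gives (w - 6*x) dx ∧ dy ∧ dw
Collecting like 3-forms: d(omega) = (-w) dx ∧ dy ∧ dz + (w + 3*y) dx ∧ dz ∧ dw + (w - 6*x + 4*y + 2*z) dx ∧ dy ∧ dw.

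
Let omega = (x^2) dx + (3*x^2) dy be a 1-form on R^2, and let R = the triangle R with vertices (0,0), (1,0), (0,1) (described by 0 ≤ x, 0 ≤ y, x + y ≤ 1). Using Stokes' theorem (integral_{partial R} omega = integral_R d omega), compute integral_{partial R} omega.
integral_(partial R) omega = 1

Stokes: integral_partial_R omega = integral_R d omega with d omega = (∂Q/∂x - ∂P/∂y) dx ∧ dy.
  ∂Q/∂x = 6*x
  ∂P/∂y = 0
  integrand = ∂Q/∂x - ∂P/∂y = 6*x.
Integrating over R: integral_0^1 integral_0^{1-x} (6*x) dy dx = 1.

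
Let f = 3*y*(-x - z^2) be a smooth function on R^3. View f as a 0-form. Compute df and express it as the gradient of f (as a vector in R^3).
df = (-3*y) dx + (-3*x - 3*z^2) dy + (-6*y*z) dz; grad f = (-3*y, -3*x - 3*z^2, -6*y*z)

For a 0-form f, d f = (∂f/∂x) dx + (∂f/∂y) dy + (∂f/∂z) dz. The components of the vector representation are exactly the entries of grad f in Cartesian coordinates:
  ∂f/∂x = -3*y
  ∂f/∂y = -3*x - 3*z^2
  ∂f/∂z = -6*y*z.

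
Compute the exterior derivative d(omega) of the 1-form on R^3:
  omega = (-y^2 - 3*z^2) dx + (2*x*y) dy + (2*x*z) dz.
d(omega) = (4*y) dx ∧ dy + (8*z) dx ∧ dz

For a 1-form omega = sum_i f_i dx_i, the exterior derivative is
  d(omega) = sum_{i < j} (∂f_j/∂x_i - ∂f_i/∂x_j) dx_i ∧ dx_j.
  coefficient of dx ∧ dy: ∂f_2/∂x - ∂f_1/∂y = ∂(2*x*y)/∂x - ∂(-y^2 - 3*z^2)/∂y = 4*y
  coefficient of dx ∧ dz: ∂f_3/∂x - ∂f_1/∂z = ∂(2*x*z)/∂x - ∂(-y^2 - 3*z^2)/∂z = 8*z
Assembling: d(omega) = (4*y) dx ∧ dy + (8*z) dx ∧ dz.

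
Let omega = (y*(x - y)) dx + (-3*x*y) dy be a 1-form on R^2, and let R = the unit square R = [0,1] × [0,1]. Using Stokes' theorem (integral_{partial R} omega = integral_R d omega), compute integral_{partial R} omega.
integral_(partial R) omega = -1

Stokes: integral_partial_R omega = integral_R d omega with d omega = (∂Q/∂x - ∂P/∂y) dx ∧ dy.
  ∂Q/∂x = -3*y
  ∂P/∂y = x - 2*y
  integrand = ∂Q/∂x - ∂P/∂y = -x - y.
Integrating over R: integral_0^1 integral_0^1 (-x - y) dx dy = -1.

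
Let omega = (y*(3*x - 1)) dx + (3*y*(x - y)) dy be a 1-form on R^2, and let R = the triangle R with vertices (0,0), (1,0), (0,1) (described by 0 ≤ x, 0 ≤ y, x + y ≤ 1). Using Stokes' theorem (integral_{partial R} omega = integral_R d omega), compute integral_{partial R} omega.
integral_(partial R) omega = 1/2

Stokes: integral_partial_R omega = integral_R d omega with d omega = (∂Q/∂x - ∂P/∂y) dx ∧ dy.
  ∂Q/∂x = 3*y
  ∂P/∂y = 3*x - 1
  integrand = ∂Q/∂x - ∂P/∂y = -3*x + 3*y + 1.
Integrating over R: integral_0^1 integral_0^{1-x} (-3*x + 3*y + 1) dy dx = 1/2.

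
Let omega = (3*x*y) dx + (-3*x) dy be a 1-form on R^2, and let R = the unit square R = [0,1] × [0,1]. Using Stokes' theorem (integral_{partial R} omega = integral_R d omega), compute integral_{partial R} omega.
integral_(partial R) omega = -9/2

Stokes: integral_partial_R omega = integral_R d omega with d omega = (∂Q/∂x - ∂P/∂y) dx ∧ dy.
  ∂Q/∂x = -3
  ∂P/∂y = 3*x
  integrand = ∂Q/∂x - ∂P/∂y = -3*x - 3.
Integrating over R: integral_0^1 integral_0^1 (-3*x - 3) dx dy = -9/2.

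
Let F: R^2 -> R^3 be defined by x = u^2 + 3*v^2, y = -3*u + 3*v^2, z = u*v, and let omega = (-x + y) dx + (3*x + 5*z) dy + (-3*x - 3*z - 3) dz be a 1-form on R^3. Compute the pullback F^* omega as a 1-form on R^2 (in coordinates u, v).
F^* omega = (-2*u^3 - 3*u^2*v - 15*u^2 - 3*u*v^2 - 15*u*v - 9*v^3 - 27*v^2 - 3*v) du + (-3*u^3 + 9*u^2*v + 21*u*v^2 - 18*u*v - 3*u + 54*v^3) dv

Using F^*(f dg) = (f ∘ F) d(g ∘ F), substitute each coordinate x_i by F_i(u, v) in f_i, and replace dx_i by d F_i = (∂F_i/∂u) du + (∂F_i/∂v) dv.
  For the x component: f_1(F) = u*(-u - 3); d F_1 = (2*u) du + (6*v) dv
  For the y component: f_2(F) = 3*u^2 + 5*u*v + 9*v^2; d F_2 = (-3) du + (6*v) dv
  For the z component: f_3(F) = -3*u^2 - 3*u*v - 9*v^2 - 3; d F_3 = (v) du + (u) dv
Combining and collecting du, dv coefficients:
  coeff of du: -2*u^3 - 3*u^2*v - 15*u^2 - 3*u*v^2 - 15*u*v - 9*v^3 - 27*v^2 - 3*v
  coeff of dv: -3*u^3 + 9*u^2*v + 21*u*v^2 - 18*u*v - 3*u + 54*v^3
F^* omega = (-2*u^3 - 3*u^2*v - 15*u^2 - 3*u*v^2 - 15*u*v - 9*v^3 - 27*v^2 - 3*v) du + (-3*u^3 + 9*u^2*v + 21*u*v^2 - 18*u*v - 3*u + 54*v^3) dv.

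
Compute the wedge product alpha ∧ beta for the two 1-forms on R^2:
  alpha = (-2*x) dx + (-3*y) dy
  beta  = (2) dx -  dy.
alpha ∧ beta = (2*x + 6*y) dx ∧ dy

Distribute the wedge, using dx_i ∧ dx_j = -dx_j ∧ dx_i and dx_i ∧ dx_i = 0. For each pair (i, j) with i < j, the coefficient of dx_i ∧ dx_j in alpha ∧ beta is (alpha_i * beta_j - alpha_j * beta_i). Collecting: alpha ∧ beta = (2*x + 6*y) dx ∧ dy.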